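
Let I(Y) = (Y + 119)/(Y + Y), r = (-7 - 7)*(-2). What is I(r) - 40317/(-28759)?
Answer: 926475/230072 ≈ 4.0269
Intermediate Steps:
r = 28 (r = -14*(-2) = 28)
I(Y) = (119 + Y)/(2*Y) (I(Y) = (119 + Y)/((2*Y)) = (119 + Y)*(1/(2*Y)) = (119 + Y)/(2*Y))
I(r) - 40317/(-28759) = (1/2)*(119 + 28)/28 - 40317/(-28759) = (1/2)*(1/28)*147 - 40317*(-1)/28759 = 21/8 - 1*(-40317/28759) = 21/8 + 40317/28759 = 926475/230072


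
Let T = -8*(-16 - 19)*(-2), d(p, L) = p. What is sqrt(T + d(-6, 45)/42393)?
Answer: I*sqrt(111823718422)/14131 ≈ 23.664*I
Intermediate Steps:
T = -560 (T = -(-280)*(-2) = -8*70 = -560)
sqrt(T + d(-6, 45)/42393) = sqrt(-560 - 6/42393) = sqrt(-560 - 6*1/42393) = sqrt(-560 - 2/14131) = sqrt(-7913362/14131) = I*sqrt(111823718422)/14131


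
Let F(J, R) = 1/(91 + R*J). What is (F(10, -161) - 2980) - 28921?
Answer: -48457620/1519 ≈ -31901.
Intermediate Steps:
F(J, R) = 1/(91 + J*R)
(F(10, -161) - 2980) - 28921 = (1/(91 + 10*(-161)) - 2980) - 28921 = (1/(91 - 1610) - 2980) - 28921 = (1/(-1519) - 2980) - 28921 = (-1/1519 - 2980) - 28921 = -4526621/1519 - 28921 = -48457620/1519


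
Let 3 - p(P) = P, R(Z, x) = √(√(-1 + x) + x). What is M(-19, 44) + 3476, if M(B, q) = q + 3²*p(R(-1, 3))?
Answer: 3547 - 9*√(3 + √2) ≈ 3528.1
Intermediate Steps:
R(Z, x) = √(x + √(-1 + x))
p(P) = 3 - P
M(B, q) = 27 + q - 9*√(3 + √2) (M(B, q) = q + 3²*(3 - √(3 + √(-1 + 3))) = q + 9*(3 - √(3 + √2)) = q + (27 - 9*√(3 + √2)) = 27 + q - 9*√(3 + √2))
M(-19, 44) + 3476 = (27 + 44 - 9*√(3 + √2)) + 3476 = (71 - 9*√(3 + √2)) + 3476 = 3547 - 9*√(3 + √2)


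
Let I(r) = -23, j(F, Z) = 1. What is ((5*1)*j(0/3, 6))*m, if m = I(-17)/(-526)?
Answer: 115/526 ≈ 0.21863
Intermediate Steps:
m = 23/526 (m = -23/(-526) = -23*(-1/526) = 23/526 ≈ 0.043726)
((5*1)*j(0/3, 6))*m = ((5*1)*1)*(23/526) = (5*1)*(23/526) = 5*(23/526) = 115/526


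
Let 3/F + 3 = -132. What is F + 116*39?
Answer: 203579/45 ≈ 4524.0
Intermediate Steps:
F = -1/45 (F = 3/(-3 - 132) = 3/(-135) = 3*(-1/135) = -1/45 ≈ -0.022222)
F + 116*39 = -1/45 + 116*39 = -1/45 + 4524 = 203579/45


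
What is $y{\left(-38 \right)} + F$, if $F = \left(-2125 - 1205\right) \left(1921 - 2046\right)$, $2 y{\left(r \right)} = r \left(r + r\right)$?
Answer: $417694$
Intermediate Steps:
$y{\left(r \right)} = r^{2}$ ($y{\left(r \right)} = \frac{r \left(r + r\right)}{2} = \frac{r 2 r}{2} = \frac{2 r^{2}}{2} = r^{2}$)
$F = 416250$ ($F = \left(-3330\right) \left(-125\right) = 416250$)
$y{\left(-38 \right)} + F = \left(-38\right)^{2} + 416250 = 1444 + 416250 = 417694$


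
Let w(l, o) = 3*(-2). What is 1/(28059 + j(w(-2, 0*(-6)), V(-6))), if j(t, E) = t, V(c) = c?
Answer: 1/28053 ≈ 3.5647e-5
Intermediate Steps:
w(l, o) = -6
1/(28059 + j(w(-2, 0*(-6)), V(-6))) = 1/(28059 - 6) = 1/28053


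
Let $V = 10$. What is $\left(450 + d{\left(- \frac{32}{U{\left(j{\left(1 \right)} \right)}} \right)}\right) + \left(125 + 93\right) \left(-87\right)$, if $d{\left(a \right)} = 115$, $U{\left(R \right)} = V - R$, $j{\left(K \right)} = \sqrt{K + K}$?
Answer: $-18401$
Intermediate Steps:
$j{\left(K \right)} = \sqrt{2} \sqrt{K}$ ($j{\left(K \right)} = \sqrt{2 K} = \sqrt{2} \sqrt{K}$)
$U{\left(R \right)} = 10 - R$
$\left(450 + d{\left(- \frac{32}{U{\left(j{\left(1 \right)} \right)}} \right)}\right) + \left(125 + 93\right) \left(-87\right) = \left(450 + 115\right) + \left(125 + 93\right) \left(-87\right) = 565 + 218 \left(-87\right) = 565 - 18966 = -18401$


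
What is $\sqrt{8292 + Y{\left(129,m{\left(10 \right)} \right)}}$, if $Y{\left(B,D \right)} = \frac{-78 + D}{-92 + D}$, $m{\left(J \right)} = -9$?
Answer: $\frac{\sqrt{84595479}}{101} \approx 91.065$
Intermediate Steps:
$Y{\left(B,D \right)} = \frac{-78 + D}{-92 + D}$
$\sqrt{8292 + Y{\left(129,m{\left(10 \right)} \right)}} = \sqrt{8292 + \frac{-78 - 9}{-92 - 9}} = \sqrt{8292 + \frac{1}{-101} \left(-87\right)} = \sqrt{8292 - - \frac{87}{101}} = \sqrt{8292 + \frac{87}{101}} = \sqrt{\frac{837579}{101}} = \frac{\sqrt{84595479}}{101}$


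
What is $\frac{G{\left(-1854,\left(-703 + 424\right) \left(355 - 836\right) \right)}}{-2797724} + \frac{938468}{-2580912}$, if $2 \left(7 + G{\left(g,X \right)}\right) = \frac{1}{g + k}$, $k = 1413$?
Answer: $- \frac{16081532812321}{44226661596264} \approx -0.36362$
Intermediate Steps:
$G{\left(g,X \right)} = -7 + \frac{1}{2 \left(1413 + g\right)}$ ($G{\left(g,X \right)} = -7 + \frac{1}{2 \left(g + 1413\right)} = -7 + \frac{1}{2 \left(1413 + g\right)}$)
$\frac{G{\left(-1854,\left(-703 + 424\right) \left(355 - 836\right) \right)}}{-2797724} + \frac{938468}{-2580912} = \frac{\frac{1}{2} \frac{1}{1413 - 1854} \left(-19781 - -25956\right)}{-2797724} + \frac{938468}{-2580912} = \frac{-19781 + 25956}{2 \left(-441\right)} \left(- \frac{1}{2797724}\right) + 938468 \left(- \frac{1}{2580912}\right) = \frac{1}{2} \left(- \frac{1}{441}\right) 6175 \left(- \frac{1}{2797724}\right) - \frac{234617}{645228} = \left(- \frac{6175}{882}\right) \left(- \frac{1}{2797724}\right) - \frac{234617}{645228} = \frac{6175}{2467592568} - \frac{234617}{645228} = - \frac{16081532812321}{44226661596264}$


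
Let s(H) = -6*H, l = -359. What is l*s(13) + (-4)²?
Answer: 28018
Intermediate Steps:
l*s(13) + (-4)² = -(-2154)*13 + (-4)² = -359*(-78) + 16 = 28002 + 16 = 28018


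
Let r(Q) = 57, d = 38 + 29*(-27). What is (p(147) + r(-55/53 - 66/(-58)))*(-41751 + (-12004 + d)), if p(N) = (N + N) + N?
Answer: -27141000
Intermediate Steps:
d = -745 (d = 38 - 783 = -745)
p(N) = 3*N (p(N) = 2*N + N = 3*N)
(p(147) + r(-55/53 - 66/(-58)))*(-41751 + (-12004 + d)) = (3*147 + 57)*(-41751 + (-12004 - 745)) = (441 + 57)*(-41751 - 12749) = 498*(-54500) = -27141000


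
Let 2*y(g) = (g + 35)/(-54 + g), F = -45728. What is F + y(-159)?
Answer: -9740002/213 ≈ -45728.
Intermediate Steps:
y(g) = (35 + g)/(2*(-54 + g)) (y(g) = ((g + 35)/(-54 + g))/2 = ((35 + g)/(-54 + g))/2 = (35 + g)/(2*(-54 + g)))
F + y(-159) = -45728 + (35 - 159)/(2*(-54 - 159)) = -45728 + (1/2)*(-124)/(-213) = -45728 + (1/2)*(-1/213)*(-124) = -45728 + 62/213 = -9740002/213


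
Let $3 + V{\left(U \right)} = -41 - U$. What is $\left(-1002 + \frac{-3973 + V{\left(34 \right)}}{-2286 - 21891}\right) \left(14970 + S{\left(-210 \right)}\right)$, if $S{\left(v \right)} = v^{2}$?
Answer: $- \frac{476917456070}{8059} \approx -5.9178 \cdot 10^{7}$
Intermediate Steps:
$V{\left(U \right)} = -44 - U$ ($V{\left(U \right)} = -3 - \left(41 + U\right) = -44 - U$)
$\left(-1002 + \frac{-3973 + V{\left(34 \right)}}{-2286 - 21891}\right) \left(14970 + S{\left(-210 \right)}\right) = \left(-1002 + \frac{-3973 - 78}{-2286 - 21891}\right) \left(14970 + \left(-210\right)^{2}\right) = \left(-1002 + \frac{-3973 - 78}{-24177}\right) \left(14970 + 44100\right) = \left(-1002 + \left(-3973 - 78\right) \left(- \frac{1}{24177}\right)\right) 59070 = \left(-1002 - - \frac{4051}{24177}\right) 59070 = \left(-1002 + \frac{4051}{24177}\right) 59070 = \left(- \frac{24221303}{24177}\right) 59070 = - \frac{476917456070}{8059}$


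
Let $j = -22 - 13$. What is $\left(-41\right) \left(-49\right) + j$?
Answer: $1974$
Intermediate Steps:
$j = -35$ ($j = -22 - 13 = -35$)
$\left(-41\right) \left(-49\right) + j = \left(-41\right) \left(-49\right) - 35 = 2009 - 35 = 1974$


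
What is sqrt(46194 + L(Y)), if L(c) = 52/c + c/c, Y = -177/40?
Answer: sqrt(1446874995)/177 ≈ 214.90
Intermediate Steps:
Y = -177/40 (Y = -177*1/40 = -177/40 ≈ -4.4250)
L(c) = 1 + 52/c (L(c) = 52/c + 1 = 1 + 52/c)
sqrt(46194 + L(Y)) = sqrt(46194 + (52 - 177/40)/(-177/40)) = sqrt(46194 - 40/177*1903/40) = sqrt(46194 - 1903/177) = sqrt(8174435/177) = sqrt(1446874995)/177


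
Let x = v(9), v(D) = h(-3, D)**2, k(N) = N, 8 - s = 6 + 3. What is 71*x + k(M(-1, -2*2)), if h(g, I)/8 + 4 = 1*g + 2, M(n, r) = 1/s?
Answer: 113599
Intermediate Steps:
s = -1 (s = 8 - (6 + 3) = 8 - 1*9 = 8 - 9 = -1)
M(n, r) = -1 (M(n, r) = 1/(-1) = -1)
h(g, I) = -16 + 8*g (h(g, I) = -32 + 8*(1*g + 2) = -32 + 8*(g + 2) = -32 + 8*(2 + g) = -32 + (16 + 8*g) = -16 + 8*g)
v(D) = 1600 (v(D) = (-16 + 8*(-3))**2 = (-16 - 24)**2 = (-40)**2 = 1600)
x = 1600
71*x + k(M(-1, -2*2)) = 71*1600 - 1 = 113600 - 1 = 113599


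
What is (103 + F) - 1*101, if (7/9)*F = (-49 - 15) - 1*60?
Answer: -1102/7 ≈ -157.43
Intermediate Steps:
F = -1116/7 (F = 9*((-49 - 15) - 1*60)/7 = 9*(-64 - 60)/7 = (9/7)*(-124) = -1116/7 ≈ -159.43)
(103 + F) - 1*101 = (103 - 1116/7) - 1*101 = -395/7 - 101 = -1102/7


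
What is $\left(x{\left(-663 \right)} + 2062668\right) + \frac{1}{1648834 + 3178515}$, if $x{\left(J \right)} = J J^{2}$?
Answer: $- \frac{1396897602514070}{4827349} \approx -2.8937 \cdot 10^{8}$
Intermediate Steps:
$x{\left(J \right)} = J^{3}$
$\left(x{\left(-663 \right)} + 2062668\right) + \frac{1}{1648834 + 3178515} = \left(\left(-663\right)^{3} + 2062668\right) + \frac{1}{1648834 + 3178515} = \left(-291434247 + 2062668\right) + \frac{1}{4827349} = -289371579 + \frac{1}{4827349} = - \frac{1396897602514070}{4827349}$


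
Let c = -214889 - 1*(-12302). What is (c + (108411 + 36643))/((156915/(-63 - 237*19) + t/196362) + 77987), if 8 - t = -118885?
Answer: -1432873575651/1941444684517 ≈ -0.73804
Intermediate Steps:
t = 118893 (t = 8 - 1*(-118885) = 8 + 118885 = 118893)
c = -202587 (c = -214889 + 12302 = -202587)
(c + (108411 + 36643))/((156915/(-63 - 237*19) + t/196362) + 77987) = (-202587 + (108411 + 36643))/((156915/(-63 - 237*19) + 118893/196362) + 77987) = (-202587 + 145054)/((156915/(-63 - 4503) + 118893*(1/196362)) + 77987) = -57533/((156915/(-4566) + 39631/65454) + 77987) = -57533/((156915*(-1/4566) + 39631/65454) + 77987) = -57533/((-52305/1522 + 39631/65454) + 77987) = -57533/(-840813272/24905247 + 77987) = -57533/1941444684517/24905247 = -57533*24905247/1941444684517 = -1432873575651/1941444684517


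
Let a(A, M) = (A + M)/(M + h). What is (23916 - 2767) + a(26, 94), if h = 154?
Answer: 655634/31 ≈ 21149.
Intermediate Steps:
a(A, M) = (A + M)/(154 + M) (a(A, M) = (A + M)/(M + 154) = (A + M)/(154 + M))
(23916 - 2767) + a(26, 94) = (23916 - 2767) + (26 + 94)/(154 + 94) = 21149 + 120/248 = 21149 + (1/248)*120 = 21149 + 15/31 = 655634/31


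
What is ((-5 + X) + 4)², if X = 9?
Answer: 64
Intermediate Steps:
((-5 + X) + 4)² = ((-5 + 9) + 4)² = (4 + 4)² = 8² = 64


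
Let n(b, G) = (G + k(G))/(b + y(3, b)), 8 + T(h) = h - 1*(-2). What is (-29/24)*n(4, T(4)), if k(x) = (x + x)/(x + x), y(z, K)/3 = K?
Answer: 29/384 ≈ 0.075521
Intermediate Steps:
y(z, K) = 3*K
k(x) = 1 (k(x) = (2*x)/((2*x)) = (2*x)*(1/(2*x)) = 1)
T(h) = -6 + h (T(h) = -8 + (h - 1*(-2)) = -8 + (h + 2) = -8 + (2 + h) = -6 + h)
n(b, G) = (1 + G)/(4*b) (n(b, G) = (G + 1)/(b + 3*b) = (1 + G)/((4*b)) = (1 + G)*(1/(4*b)) = (1 + G)/(4*b))
(-29/24)*n(4, T(4)) = (-29/24)*((¼)*(1 + (-6 + 4))/4) = (-29*1/24)*((¼)*(¼)*(1 - 2)) = -29*(-1)/(96*4) = -29/24*(-1/16) = 29/384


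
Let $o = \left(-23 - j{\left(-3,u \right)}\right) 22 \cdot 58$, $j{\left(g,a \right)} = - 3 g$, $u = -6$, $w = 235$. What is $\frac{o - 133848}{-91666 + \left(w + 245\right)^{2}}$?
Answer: $- \frac{87340}{69367} \approx -1.2591$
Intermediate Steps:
$o = -40832$ ($o = \left(-23 - \left(-3\right) \left(-3\right)\right) 22 \cdot 58 = \left(-23 - 9\right) 22 \cdot 58 = \left(-32\right) 22 \cdot 58 = \left(-704\right) 58 = -40832$)
$\frac{o - 133848}{-91666 + \left(w + 245\right)^{2}} = \frac{-40832 - 133848}{-91666 + \left(235 + 245\right)^{2}} = - \frac{174680}{-91666 + 480^{2}} = - \frac{174680}{-91666 + 230400} = - \frac{174680}{138734} = \left(-174680\right) \frac{1}{138734} = - \frac{87340}{69367}$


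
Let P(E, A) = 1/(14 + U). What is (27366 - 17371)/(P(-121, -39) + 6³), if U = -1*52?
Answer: 379810/8207 ≈ 46.279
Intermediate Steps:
U = -52
P(E, A) = -1/38 (P(E, A) = 1/(14 - 52) = 1/(-38) = -1/38)
(27366 - 17371)/(P(-121, -39) + 6³) = (27366 - 17371)/(-1/38 + 6³) = 9995/(-1/38 + 216) = 9995/(8207/38) = 9995*(38/8207) = 379810/8207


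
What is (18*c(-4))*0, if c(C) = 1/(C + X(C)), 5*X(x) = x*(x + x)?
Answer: 0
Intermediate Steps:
X(x) = 2*x²/5 (X(x) = (x*(x + x))/5 = (x*(2*x))/5 = (2*x²)/5 = 2*x²/5)
c(C) = 1/(C + 2*C²/5)
(18*c(-4))*0 = (18*(5/(-4*(5 + 2*(-4)))))*0 = (18*(5*(-¼)/(5 - 8)))*0 = (18*(5*(-¼)/(-3)))*0 = (18*(5*(-¼)*(-⅓)))*0 = (18*(5/12))*0 = (15/2)*0 = 0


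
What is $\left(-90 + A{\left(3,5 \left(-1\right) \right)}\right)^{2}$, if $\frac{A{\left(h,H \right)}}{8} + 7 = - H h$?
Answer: $676$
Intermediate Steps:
$A{\left(h,H \right)} = -56 - 8 H h$ ($A{\left(h,H \right)} = -56 + 8 - H h = -56 + 8 \left(- H h\right) = -56 - 8 H h$)
$\left(-90 + A{\left(3,5 \left(-1\right) \right)}\right)^{2} = \left(-90 - \left(56 + 8 \cdot 5 \left(-1\right) 3\right)\right)^{2} = \left(-90 - \left(56 - 120\right)\right)^{2} = \left(-90 + \left(-56 + 120\right)\right)^{2} = \left(-90 + 64\right)^{2} = \left(-26\right)^{2} = 676$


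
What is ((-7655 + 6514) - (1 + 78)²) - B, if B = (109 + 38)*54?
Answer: -15320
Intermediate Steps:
B = 7938 (B = 147*54 = 7938)
((-7655 + 6514) - (1 + 78)²) - B = ((-7655 + 6514) - (1 + 78)²) - 1*7938 = (-1141 - 1*79²) - 7938 = (-1141 - 1*6241) - 7938 = (-1141 - 6241) - 7938 = -7382 - 7938 = -15320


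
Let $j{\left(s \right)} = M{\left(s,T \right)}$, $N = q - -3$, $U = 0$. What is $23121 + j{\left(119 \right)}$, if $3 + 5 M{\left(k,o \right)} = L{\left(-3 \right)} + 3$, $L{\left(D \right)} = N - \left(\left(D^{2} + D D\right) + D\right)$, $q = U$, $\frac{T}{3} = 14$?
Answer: $\frac{115593}{5} \approx 23119.0$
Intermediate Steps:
$T = 42$ ($T = 3 \cdot 14 = 42$)
$q = 0$
$N = 3$ ($N = 0 - -3 = 0 + 3 = 3$)
$L{\left(D \right)} = 3 - D - 2 D^{2}$ ($L{\left(D \right)} = 3 - \left(\left(D^{2} + D D\right) + D\right) = 3 - \left(\left(D^{2} + D^{2}\right) + D\right) = 3 - \left(2 D^{2} + D\right) = 3 - \left(D + 2 D^{2}\right) = 3 - D - 2 D^{2}$)
$M{\left(k,o \right)} = - \frac{12}{5}$ ($M{\left(k,o \right)} = - \frac{3}{5} + \frac{\left(3 - -3 - 2 \left(-3\right)^{2}\right) + 3}{5} = - \frac{3}{5} + \frac{\left(3 + 3 - 18\right) + 3}{5} = - \frac{3}{5} + \frac{-12 + 3}{5} = - \frac{3}{5} + \frac{1}{5} \left(-9\right) = - \frac{3}{5} - \frac{9}{5} = - \frac{12}{5}$)
$j{\left(s \right)} = - \frac{12}{5}$
$23121 + j{\left(119 \right)} = 23121 - \frac{12}{5} = \frac{115593}{5}$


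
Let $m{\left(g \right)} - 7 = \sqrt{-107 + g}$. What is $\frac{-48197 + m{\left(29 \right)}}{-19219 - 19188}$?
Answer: $\frac{48190}{38407} - \frac{i \sqrt{78}}{38407} \approx 1.2547 - 0.00022995 i$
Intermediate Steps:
$m{\left(g \right)} = 7 + \sqrt{-107 + g}$
$\frac{-48197 + m{\left(29 \right)}}{-19219 - 19188} = \frac{-48197 + \left(7 + \sqrt{-107 + 29}\right)}{-19219 - 19188} = \frac{-48197 + \left(7 + \sqrt{-78}\right)}{-19219 - 19188} = \frac{-48197 + \left(7 + i \sqrt{78}\right)}{-38407} = \left(-48190 + i \sqrt{78}\right) \left(- \frac{1}{38407}\right) = \frac{48190}{38407} - \frac{i \sqrt{78}}{38407}$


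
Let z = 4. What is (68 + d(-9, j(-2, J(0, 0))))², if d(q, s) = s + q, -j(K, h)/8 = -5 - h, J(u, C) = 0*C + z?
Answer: 17161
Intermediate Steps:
J(u, C) = 4 (J(u, C) = 0*C + 4 = 0 + 4 = 4)
j(K, h) = 40 + 8*h (j(K, h) = -8*(-5 - h) = 40 + 8*h)
d(q, s) = q + s
(68 + d(-9, j(-2, J(0, 0))))² = (68 + (-9 + (40 + 8*4)))² = (68 + (-9 + (40 + 32)))² = (68 + (-9 + 72))² = (68 + 63)² = 131² = 17161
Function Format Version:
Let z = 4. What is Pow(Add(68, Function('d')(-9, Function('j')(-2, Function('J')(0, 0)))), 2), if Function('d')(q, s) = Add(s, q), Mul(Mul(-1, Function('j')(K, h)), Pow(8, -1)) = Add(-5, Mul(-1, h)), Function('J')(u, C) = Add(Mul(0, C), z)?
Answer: 17161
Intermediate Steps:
Function('J')(u, C) = 4 (Function('J')(u, C) = Add(Mul(0, C), 4) = Add(0, 4) = 4)
Function('j')(K, h) = Add(40, Mul(8, h)) (Function('j')(K, h) = Mul(-8, Add(-5, Mul(-1, h))) = Add(40, Mul(8, h)))
Function('d')(q, s) = Add(q, s)
Pow(Add(68, Function('d')(-9, Function('j')(-2, Function('J')(0, 0)))), 2) = Pow(Add(68, Add(-9, Add(40, Mul(8, 4)))), 2) = Pow(Add(68, Add(-9, Add(40, 32))), 2) = Pow(Add(68, Add(-9, 72)), 2) = Pow(Add(68, 63), 2) = Pow(131, 2) = 17161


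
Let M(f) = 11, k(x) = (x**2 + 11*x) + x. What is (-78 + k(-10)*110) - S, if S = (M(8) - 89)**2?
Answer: -8362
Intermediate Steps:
k(x) = x**2 + 12*x
S = 6084 (S = (11 - 89)**2 = (-78)**2 = 6084)
(-78 + k(-10)*110) - S = (-78 - 10*(12 - 10)*110) - 1*6084 = (-78 - 10*2*110) - 6084 = (-78 - 20*110) - 6084 = (-78 - 2200) - 6084 = -2278 - 6084 = -8362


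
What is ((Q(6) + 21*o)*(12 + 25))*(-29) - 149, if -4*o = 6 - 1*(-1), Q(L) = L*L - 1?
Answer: 6915/4 ≈ 1728.8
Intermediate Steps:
Q(L) = -1 + L² (Q(L) = L² - 1 = -1 + L²)
o = -7/4 (o = -(6 - 1*(-1))/4 = -(6 + 1)/4 = -¼*7 = -7/4 ≈ -1.7500)
((Q(6) + 21*o)*(12 + 25))*(-29) - 149 = (((-1 + 6²) + 21*(-7/4))*(12 + 25))*(-29) - 149 = (((-1 + 36) - 147/4)*37)*(-29) - 149 = ((35 - 147/4)*37)*(-29) - 149 = -7/4*37*(-29) - 149 = -259/4*(-29) - 149 = 7511/4 - 149 = 6915/4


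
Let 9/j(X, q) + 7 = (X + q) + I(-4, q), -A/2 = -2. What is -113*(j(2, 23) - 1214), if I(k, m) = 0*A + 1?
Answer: 2605441/19 ≈ 1.3713e+5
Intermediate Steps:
A = 4 (A = -2*(-2) = 4)
I(k, m) = 1 (I(k, m) = 0*4 + 1 = 0 + 1 = 1)
j(X, q) = 9/(-6 + X + q) (j(X, q) = 9/(-7 + ((X + q) + 1)) = 9/(-7 + (1 + X + q)) = 9/(-6 + X + q))
-113*(j(2, 23) - 1214) = -113*(9/(-6 + 2 + 23) - 1214) = -113*(9/19 - 1214) = -113*(-23057/19) = 2605441/19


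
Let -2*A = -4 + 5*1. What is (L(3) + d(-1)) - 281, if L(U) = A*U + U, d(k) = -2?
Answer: -563/2 ≈ -281.50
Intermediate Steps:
A = -½ (A = -(-4 + 5*1)/2 = -(-4 + 5)/2 = -½*1 = -½ ≈ -0.50000)
L(U) = U/2 (L(U) = -U/2 + U = U/2)
(L(3) + d(-1)) - 281 = ((½)*3 - 2) - 281 = (3/2 - 2) - 281 = -½ - 281 = -563/2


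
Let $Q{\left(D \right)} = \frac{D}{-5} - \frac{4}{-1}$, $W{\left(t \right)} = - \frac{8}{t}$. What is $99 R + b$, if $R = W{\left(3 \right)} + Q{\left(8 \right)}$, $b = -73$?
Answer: $- \frac{497}{5} \approx -99.4$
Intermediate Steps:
$Q{\left(D \right)} = 4 - \frac{D}{5}$ ($Q{\left(D \right)} = D \left(- \frac{1}{5}\right) - -4 = - \frac{D}{5} + 4 = 4 - \frac{D}{5}$)
$R = - \frac{4}{15}$ ($R = - \frac{8}{3} + \left(4 - \frac{8}{5}\right) = \left(-8\right) \frac{1}{3} + \left(4 - \frac{8}{5}\right) = - \frac{8}{3} + \frac{12}{5} = - \frac{4}{15} \approx -0.26667$)
$99 R + b = 99 \left(- \frac{4}{15}\right) - 73 = - \frac{132}{5} - 73 = - \frac{497}{5}$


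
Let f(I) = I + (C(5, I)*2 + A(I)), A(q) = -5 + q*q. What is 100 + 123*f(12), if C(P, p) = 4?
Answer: 19657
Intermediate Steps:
A(q) = -5 + q**2
f(I) = 3 + I + I**2 (f(I) = I + (4*2 + (-5 + I**2)) = I + (8 + (-5 + I**2)) = I + (3 + I**2) = 3 + I + I**2)
100 + 123*f(12) = 100 + 123*(3 + 12 + 12**2) = 100 + 123*(3 + 12 + 144) = 100 + 123*159 = 100 + 19557 = 19657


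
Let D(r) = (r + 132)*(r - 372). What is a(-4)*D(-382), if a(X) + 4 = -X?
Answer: 0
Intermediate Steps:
D(r) = (-372 + r)*(132 + r) (D(r) = (132 + r)*(-372 + r) = (-372 + r)*(132 + r))
a(X) = -4 - X
a(-4)*D(-382) = (-4 - 1*(-4))*(-49104 + (-382)**2 - 240*(-382)) = (-4 + 4)*(-49104 + 145924 + 91680) = 0*188500 = 0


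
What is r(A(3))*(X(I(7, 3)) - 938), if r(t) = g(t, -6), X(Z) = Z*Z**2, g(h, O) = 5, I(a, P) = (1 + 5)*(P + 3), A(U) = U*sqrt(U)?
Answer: 228590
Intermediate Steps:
A(U) = U**(3/2)
I(a, P) = 18 + 6*P (I(a, P) = 6*(3 + P) = 18 + 6*P)
X(Z) = Z**3
r(t) = 5
r(A(3))*(X(I(7, 3)) - 938) = 5*((18 + 6*3)**3 - 938) = 5*((18 + 18)**3 - 938) = 5*(36**3 - 938) = 5*(46656 - 938) = 5*45718 = 228590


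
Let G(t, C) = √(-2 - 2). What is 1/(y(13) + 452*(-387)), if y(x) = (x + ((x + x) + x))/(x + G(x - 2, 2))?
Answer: -3782647/661660963088 + 13*I/661660963088 ≈ -5.7169e-6 + 1.9648e-11*I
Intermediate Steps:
G(t, C) = 2*I (G(t, C) = √(-4) = 2*I)
y(x) = 4*x/(x + 2*I) (y(x) = (x + ((x + x) + x))/(x + 2*I) = (x + (2*x + x))/(x + 2*I) = (x + 3*x)/(x + 2*I) = (4*x)/(x + 2*I) = 4*x/(x + 2*I))
1/(y(13) + 452*(-387)) = 1/(4*13/(13 + 2*I) + 452*(-387)) = 1/(4*13*((13 - 2*I)/173) - 174924) = 1/((676/173 - 104*I/173) - 174924) = 1/(-30261176/173 - 104*I/173) = 173*(-30261176/173 + 104*I/173)/5293287704704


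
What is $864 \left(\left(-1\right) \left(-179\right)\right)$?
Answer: $154656$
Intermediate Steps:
$864 \left(\left(-1\right) \left(-179\right)\right) = 864 \cdot 179 = 154656$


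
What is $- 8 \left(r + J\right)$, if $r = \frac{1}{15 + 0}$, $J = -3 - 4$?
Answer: $\frac{832}{15} \approx 55.467$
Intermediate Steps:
$J = -7$ ($J = -3 - 4 = -7$)
$r = \frac{1}{15} \approx 0.066667$
$- 8 \left(r + J\right) = - 8 \left(\frac{1}{15} - 7\right) = \left(-8\right) \left(- \frac{104}{15}\right) = \frac{832}{15}$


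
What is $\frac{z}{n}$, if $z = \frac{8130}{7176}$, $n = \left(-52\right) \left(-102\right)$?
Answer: $\frac{1355}{6343584} \approx 0.0002136$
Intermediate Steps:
$n = 5304$
$z = \frac{1355}{1196}$ ($z = 8130 \cdot \frac{1}{7176} = \frac{1355}{1196} \approx 1.1329$)
$\frac{z}{n} = \frac{1355}{1196 \cdot 5304} = \frac{1355}{1196} \cdot \frac{1}{5304} = \frac{1355}{6343584}$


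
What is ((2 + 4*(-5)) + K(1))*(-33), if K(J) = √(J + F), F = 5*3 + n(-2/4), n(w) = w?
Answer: 594 - 33*√62/2 ≈ 464.08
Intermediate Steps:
F = 29/2 (F = 5*3 - 2/4 = 15 - 2*¼ = 15 - ½ = 29/2 ≈ 14.500)
K(J) = √(29/2 + J) (K(J) = √(J + 29/2) = √(29/2 + J))
((2 + 4*(-5)) + K(1))*(-33) = ((2 + 4*(-5)) + √(58 + 4*1)/2)*(-33) = ((2 - 20) + √(58 + 4)/2)*(-33) = (-18 + √62/2)*(-33) = 594 - 33*√62/2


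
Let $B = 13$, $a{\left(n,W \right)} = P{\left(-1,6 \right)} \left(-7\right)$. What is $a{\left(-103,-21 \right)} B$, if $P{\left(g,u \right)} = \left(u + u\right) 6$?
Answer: $-6552$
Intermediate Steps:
$P{\left(g,u \right)} = 12 u$ ($P{\left(g,u \right)} = 2 u 6 = 12 u$)
$a{\left(n,W \right)} = -504$ ($a{\left(n,W \right)} = 12 \cdot 6 \left(-7\right) = 72 \left(-7\right) = -504$)
$a{\left(-103,-21 \right)} B = \left(-504\right) 13 = -6552$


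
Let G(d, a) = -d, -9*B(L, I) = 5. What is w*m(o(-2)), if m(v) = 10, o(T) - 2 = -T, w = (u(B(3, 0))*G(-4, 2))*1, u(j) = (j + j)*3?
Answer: -400/3 ≈ -133.33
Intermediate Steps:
B(L, I) = -5/9 (B(L, I) = -⅑*5 = -5/9)
u(j) = 6*j (u(j) = (2*j)*3 = 6*j)
w = -40/3 (w = ((6*(-5/9))*(-1*(-4)))*1 = -10/3*4*1 = -40/3*1 = -40/3 ≈ -13.333)
o(T) = 2 - T
w*m(o(-2)) = -40/3*10 = -400/3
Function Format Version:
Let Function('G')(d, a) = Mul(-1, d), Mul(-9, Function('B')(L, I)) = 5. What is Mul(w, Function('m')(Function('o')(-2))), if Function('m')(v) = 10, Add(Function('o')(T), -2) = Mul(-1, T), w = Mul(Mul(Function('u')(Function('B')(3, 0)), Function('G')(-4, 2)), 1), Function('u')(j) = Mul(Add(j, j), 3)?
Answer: Rational(-400, 3) ≈ -133.33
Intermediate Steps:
Function('B')(L, I) = Rational(-5, 9) (Function('B')(L, I) = Mul(Rational(-1, 9), 5) = Rational(-5, 9))
Function('u')(j) = Mul(6, j) (Function('u')(j) = Mul(Mul(2, j), 3) = Mul(6, j))
w = Rational(-40, 3) (w = Mul(Mul(Mul(6, Rational(-5, 9)), Mul(-1, -4)), 1) = Mul(Mul(Rational(-10, 3), 4), 1) = Mul(Rational(-40, 3), 1) = Rational(-40, 3) ≈ -13.333)
Function('o')(T) = Add(2, Mul(-1, T))
Mul(w, Function('m')(Function('o')(-2))) = Mul(Rational(-40, 3), 10) = Rational(-400, 3)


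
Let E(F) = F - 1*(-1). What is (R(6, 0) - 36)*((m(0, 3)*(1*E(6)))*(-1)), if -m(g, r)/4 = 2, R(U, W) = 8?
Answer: -1568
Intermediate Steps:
E(F) = 1 + F (E(F) = F + 1 = 1 + F)
m(g, r) = -8 (m(g, r) = -4*2 = -8)
(R(6, 0) - 36)*((m(0, 3)*(1*E(6)))*(-1)) = (8 - 36)*(-8*(1 + 6)*(-1)) = -28*(-8*7)*(-1) = -(-1568)*(-1) = -28*56 = -1568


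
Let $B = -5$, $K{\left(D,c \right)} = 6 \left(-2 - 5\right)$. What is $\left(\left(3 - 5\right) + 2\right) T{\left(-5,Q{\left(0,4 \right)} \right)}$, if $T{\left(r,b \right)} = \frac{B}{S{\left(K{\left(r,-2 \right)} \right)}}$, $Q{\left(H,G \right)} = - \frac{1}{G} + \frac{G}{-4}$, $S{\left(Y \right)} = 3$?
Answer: $0$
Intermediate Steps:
$K{\left(D,c \right)} = -42$ ($K{\left(D,c \right)} = 6 \left(-7\right) = -42$)
$Q{\left(H,G \right)} = - \frac{1}{G} - \frac{G}{4}$ ($Q{\left(H,G \right)} = - \frac{1}{G} + G \left(- \frac{1}{4}\right) = - \frac{1}{G} - \frac{G}{4}$)
$T{\left(r,b \right)} = - \frac{5}{3}$
$\left(\left(3 - 5\right) + 2\right) T{\left(-5,Q{\left(0,4 \right)} \right)} = \left(\left(3 - 5\right) + 2\right) \left(- \frac{5}{3}\right) = \left(-2 + 2\right) \left(- \frac{5}{3}\right) = 0 \left(- \frac{5}{3}\right) = 0$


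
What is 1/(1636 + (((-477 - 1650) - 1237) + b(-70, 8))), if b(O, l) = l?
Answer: -1/1720 ≈ -0.00058139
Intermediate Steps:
1/(1636 + (((-477 - 1650) - 1237) + b(-70, 8))) = 1/(1636 + (((-477 - 1650) - 1237) + 8)) = 1/(1636 + ((-2127 - 1237) + 8)) = 1/(1636 + (-3364 + 8)) = 1/(1636 - 3356) = 1/(-1720) = -1/1720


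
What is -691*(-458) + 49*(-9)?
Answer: 316037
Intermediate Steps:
-691*(-458) + 49*(-9) = 316478 - 441 = 316037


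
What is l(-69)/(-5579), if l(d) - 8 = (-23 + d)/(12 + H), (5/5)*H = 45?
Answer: -52/45429 ≈ -0.0011446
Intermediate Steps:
H = 45
l(d) = 433/57 + d/57 (l(d) = 8 + (-23 + d)/(12 + 45) = 8 + (-23 + d)/57 = 8 + (-23 + d)*(1/57) = 8 + (-23/57 + d/57) = 433/57 + d/57)
l(-69)/(-5579) = (433/57 + (1/57)*(-69))/(-5579) = (433/57 - 23/19)*(-1/5579) = (364/57)*(-1/5579) = -52/45429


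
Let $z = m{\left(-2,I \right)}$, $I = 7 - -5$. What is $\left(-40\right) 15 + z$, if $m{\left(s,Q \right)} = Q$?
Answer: $-588$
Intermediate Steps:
$I = 12$ ($I = 7 + 5 = 12$)
$z = 12$
$\left(-40\right) 15 + z = \left(-40\right) 15 + 12 = -600 + 12 = -588$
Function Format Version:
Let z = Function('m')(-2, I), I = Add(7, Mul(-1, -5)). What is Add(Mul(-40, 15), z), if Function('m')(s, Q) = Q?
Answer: -588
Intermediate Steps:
I = 12 (I = Add(7, 5) = 12)
z = 12
Add(Mul(-40, 15), z) = Add(Mul(-40, 15), 12) = Add(-600, 12) = -588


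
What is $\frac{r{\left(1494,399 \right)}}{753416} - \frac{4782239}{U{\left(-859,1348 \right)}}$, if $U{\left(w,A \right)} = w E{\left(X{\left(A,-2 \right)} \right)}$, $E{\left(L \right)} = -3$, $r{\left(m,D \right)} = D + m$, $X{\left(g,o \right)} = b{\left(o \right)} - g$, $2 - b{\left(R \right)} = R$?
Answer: $- \frac{3603010500163}{1941553032} \approx -1855.7$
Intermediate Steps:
$b{\left(R \right)} = 2 - R$
$X{\left(g,o \right)} = 2 - g - o$ ($X{\left(g,o \right)} = \left(2 - o\right) - g = 2 - g - o$)
$U{\left(w,A \right)} = - 3 w$ ($U{\left(w,A \right)} = w \left(-3\right) = - 3 w$)
$\frac{r{\left(1494,399 \right)}}{753416} - \frac{4782239}{U{\left(-859,1348 \right)}} = \frac{399 + 1494}{753416} - \frac{4782239}{\left(-3\right) \left(-859\right)} = 1893 \cdot \frac{1}{753416} - \frac{4782239}{2577} = \frac{1893}{753416} - \frac{4782239}{2577} = - \frac{3603010500163}{1941553032}$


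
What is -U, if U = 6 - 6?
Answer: 0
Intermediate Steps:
U = 0
-U = -1*0 = 0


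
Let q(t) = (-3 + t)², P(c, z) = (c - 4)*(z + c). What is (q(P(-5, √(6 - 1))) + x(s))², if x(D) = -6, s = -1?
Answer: 7536249 - 3270456*√5 ≈ 2.2329e+5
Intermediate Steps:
P(c, z) = (-4 + c)*(c + z)
(q(P(-5, √(6 - 1))) + x(s))² = ((-3 + ((-5)² - 4*(-5) - 4*√(6 - 1) - 5*√(6 - 1)))² - 6)² = ((-3 + (25 + 20 - 4*√5 - 5*√5))² - 6)² = ((-3 + (45 - 9*√5))² - 6)² = ((42 - 9*√5)² - 6)² = (-6 + (42 - 9*√5)²)²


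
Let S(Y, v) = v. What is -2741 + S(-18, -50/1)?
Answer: -2791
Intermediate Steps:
-2741 + S(-18, -50/1) = -2741 - 50/1 = -2741 - 50*1 = -2741 - 50 = -2791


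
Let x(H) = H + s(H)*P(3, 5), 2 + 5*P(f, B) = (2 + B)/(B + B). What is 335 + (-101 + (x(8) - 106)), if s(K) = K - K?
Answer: 136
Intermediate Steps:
s(K) = 0
P(f, B) = -⅖ + (2 + B)/(10*B) (P(f, B) = -⅖ + ((2 + B)/(B + B))/5 = -⅖ + ((2 + B)/((2*B)))/5 = -⅖ + ((2 + B)*(1/(2*B)))/5 = -⅖ + ((2 + B)/(2*B))/5 = -⅖ + (2 + B)/(10*B))
x(H) = H (x(H) = H + 0*((⅒)*(2 - 3*5)/5) = H + 0*((⅒)*(⅕)*(2 - 15)) = H + 0*((⅒)*(⅕)*(-13)) = H + 0*(-13/50) = H + 0 = H)
335 + (-101 + (x(8) - 106)) = 335 + (-101 + (8 - 106)) = 335 + (-101 - 98) = 335 - 199 = 136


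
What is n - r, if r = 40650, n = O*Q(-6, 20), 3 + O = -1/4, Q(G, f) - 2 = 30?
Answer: -40754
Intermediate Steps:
Q(G, f) = 32 (Q(G, f) = 2 + 30 = 32)
O = -13/4 (O = -3 - 1/4 = -3 - 1*¼ = -3 - ¼ = -13/4 ≈ -3.2500)
n = -104 (n = -13/4*32 = -104)
n - r = -104 - 1*40650 = -104 - 40650 = -40754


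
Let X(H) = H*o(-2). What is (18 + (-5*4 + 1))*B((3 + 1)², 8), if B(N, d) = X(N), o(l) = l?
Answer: 32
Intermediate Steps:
X(H) = -2*H (X(H) = H*(-2) = -2*H)
B(N, d) = -2*N
(18 + (-5*4 + 1))*B((3 + 1)², 8) = (18 + (-5*4 + 1))*(-2*(3 + 1)²) = (18 + (-20 + 1))*(-2*4²) = (18 - 19)*(-2*16) = -1*(-32) = 32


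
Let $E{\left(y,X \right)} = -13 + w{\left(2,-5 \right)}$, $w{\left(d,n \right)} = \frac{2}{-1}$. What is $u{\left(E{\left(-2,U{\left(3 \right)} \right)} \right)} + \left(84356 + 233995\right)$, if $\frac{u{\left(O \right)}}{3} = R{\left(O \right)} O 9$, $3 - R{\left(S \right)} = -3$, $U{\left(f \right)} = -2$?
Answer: $315921$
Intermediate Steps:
$w{\left(d,n \right)} = -2$ ($w{\left(d,n \right)} = 2 \left(-1\right) = -2$)
$R{\left(S \right)} = 6$ ($R{\left(S \right)} = 3 - -3 = 3 + 3 = 6$)
$E{\left(y,X \right)} = -15$ ($E{\left(y,X \right)} = -13 - 2 = -15$)
$u{\left(O \right)} = 162 O$ ($u{\left(O \right)} = 3 \cdot 6 O 9 = 3 \cdot 54 O = 162 O$)
$u{\left(E{\left(-2,U{\left(3 \right)} \right)} \right)} + \left(84356 + 233995\right) = 162 \left(-15\right) + \left(84356 + 233995\right) = -2430 + 318351 = 315921$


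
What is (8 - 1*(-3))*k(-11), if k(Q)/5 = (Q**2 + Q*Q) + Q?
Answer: 12705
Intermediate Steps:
k(Q) = 5*Q + 10*Q**2 (k(Q) = 5*((Q**2 + Q*Q) + Q) = 5*((Q**2 + Q**2) + Q) = 5*(2*Q**2 + Q) = 5*(Q + 2*Q**2) = 5*Q + 10*Q**2)
(8 - 1*(-3))*k(-11) = (8 - 1*(-3))*(5*(-11)*(1 + 2*(-11))) = (8 + 3)*(5*(-11)*(1 - 22)) = 11*(5*(-11)*(-21)) = 11*1155 = 12705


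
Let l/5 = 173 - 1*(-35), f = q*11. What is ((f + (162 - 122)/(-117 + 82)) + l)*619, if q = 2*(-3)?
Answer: 4215390/7 ≈ 6.0220e+5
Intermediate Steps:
q = -6
f = -66 (f = -6*11 = -66)
l = 1040 (l = 5*(173 - 1*(-35)) = 5*(173 + 35) = 5*208 = 1040)
((f + (162 - 122)/(-117 + 82)) + l)*619 = ((-66 + (162 - 122)/(-117 + 82)) + 1040)*619 = ((-66 + 40/(-35)) + 1040)*619 = ((-66 + 40*(-1/35)) + 1040)*619 = ((-66 - 8/7) + 1040)*619 = (-470/7 + 1040)*619 = (6810/7)*619 = 4215390/7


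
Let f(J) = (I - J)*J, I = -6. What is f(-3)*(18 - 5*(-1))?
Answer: 207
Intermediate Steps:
f(J) = J*(-6 - J) (f(J) = (-6 - J)*J = J*(-6 - J))
f(-3)*(18 - 5*(-1)) = (-1*(-3)*(6 - 3))*(18 - 5*(-1)) = (-1*(-3)*3)*(18 + 5) = 9*23 = 207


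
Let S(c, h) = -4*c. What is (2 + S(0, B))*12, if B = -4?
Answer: 24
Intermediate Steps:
(2 + S(0, B))*12 = (2 - 4*0)*12 = (2 + 0)*12 = 2*12 = 24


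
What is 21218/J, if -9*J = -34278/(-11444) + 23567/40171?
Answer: -43894231620444/823341143 ≈ -53312.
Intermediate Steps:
J = -823341143/2068726158 (J = -(-34278/(-11444) + 23567/40171)/9 = -(-34278*(-1/11444) + 23567*(1/40171))/9 = -(17139/5722 + 23567/40171)/9 = -⅑*823341143/229858462 = -823341143/2068726158 ≈ -0.39799)
21218/J = 21218/(-823341143/2068726158) = 21218*(-2068726158/823341143) = -43894231620444/823341143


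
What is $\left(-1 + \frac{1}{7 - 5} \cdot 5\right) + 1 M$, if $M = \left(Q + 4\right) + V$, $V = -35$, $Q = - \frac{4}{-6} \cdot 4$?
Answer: $- \frac{161}{6} \approx -26.833$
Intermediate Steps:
$Q = \frac{8}{3}$ ($Q = \left(-4\right) \left(- \frac{1}{6}\right) 4 = \frac{2}{3} \cdot 4 = \frac{8}{3} \approx 2.6667$)
$M = - \frac{85}{3}$ ($M = \left(\frac{8}{3} + 4\right) - 35 = \frac{20}{3} - 35 = - \frac{85}{3} \approx -28.333$)
$\left(-1 + \frac{1}{7 - 5} \cdot 5\right) + 1 M = \left(-1 + \frac{1}{7 - 5} \cdot 5\right) + 1 \left(- \frac{85}{3}\right) = \left(-1 + \frac{1}{2} \cdot 5\right) - \frac{85}{3} = \left(-1 + \frac{5}{2}\right) - \frac{85}{3} = \frac{3}{2} - \frac{85}{3} = - \frac{161}{6}$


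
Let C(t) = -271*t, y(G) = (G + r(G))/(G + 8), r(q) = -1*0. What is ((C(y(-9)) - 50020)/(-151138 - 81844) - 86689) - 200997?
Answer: -67025607193/232982 ≈ -2.8769e+5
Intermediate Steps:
r(q) = 0
y(G) = G/(8 + G) (y(G) = (G + 0)/(G + 8) = G/(8 + G))
((C(y(-9)) - 50020)/(-151138 - 81844) - 86689) - 200997 = ((-(-2439)/(8 - 9) - 50020)/(-151138 - 81844) - 86689) - 200997 = ((-(-2439)/(-1) - 50020)/(-232982) - 86689) - 200997 = ((-(-2439)*(-1) - 50020)*(-1/232982) - 86689) - 200997 = ((-271*9 - 50020)*(-1/232982) - 86689) - 200997 = ((-2439 - 50020)*(-1/232982) - 86689) - 200997 = (-52459*(-1/232982) - 86689) - 200997 = (52459/232982 - 86689) - 200997 = -20196924139/232982 - 200997 = -67025607193/232982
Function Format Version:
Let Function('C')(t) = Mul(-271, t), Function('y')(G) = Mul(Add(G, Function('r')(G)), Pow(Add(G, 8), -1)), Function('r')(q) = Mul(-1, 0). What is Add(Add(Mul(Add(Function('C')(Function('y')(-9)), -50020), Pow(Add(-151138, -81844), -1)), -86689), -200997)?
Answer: Rational(-67025607193, 232982) ≈ -2.8769e+5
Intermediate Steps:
Function('r')(q) = 0
Function('y')(G) = Mul(G, Pow(Add(8, G), -1)) (Function('y')(G) = Mul(Add(G, 0), Pow(Add(G, 8), -1)) = Mul(G, Pow(Add(8, G), -1)))
Add(Add(Mul(Add(Function('C')(Function('y')(-9)), -50020), Pow(Add(-151138, -81844), -1)), -86689), -200997) = Add(Add(Mul(Add(Mul(-271, Mul(-9, Pow(Add(8, -9), -1))), -50020), Pow(Add(-151138, -81844), -1)), -86689), -200997) = Add(Add(Mul(Add(Mul(-271, Mul(-9, Pow(-1, -1))), -50020), Pow(-232982, -1)), -86689), -200997) = Add(Add(Mul(Add(Mul(-271, Mul(-9, -1)), -50020), Rational(-1, 232982)), -86689), -200997) = Add(Add(Mul(Add(Mul(-271, 9), -50020), Rational(-1, 232982)), -86689), -200997) = Add(Add(Mul(Add(-2439, -50020), Rational(-1, 232982)), -86689), -200997) = Add(Add(Mul(-52459, Rational(-1, 232982)), -86689), -200997) = Add(Add(Rational(52459, 232982), -86689), -200997) = Add(Rational(-20196924139, 232982), -200997) = Rational(-67025607193, 232982)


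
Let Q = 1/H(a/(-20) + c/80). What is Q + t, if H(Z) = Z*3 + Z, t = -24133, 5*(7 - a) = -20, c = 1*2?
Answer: -506803/21 ≈ -24133.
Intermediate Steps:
c = 2
a = 11 (a = 7 - ⅕*(-20) = 7 + 4 = 11)
H(Z) = 4*Z (H(Z) = 3*Z + Z = 4*Z)
Q = -10/21 (Q = 1/(4*(11/(-20) + 2/80)) = 1/(4*(11*(-1/20) + 2*(1/80))) = 1/(4*(-11/20 + 1/40)) = 1/(4*(-21/40)) = 1/(-21/10) = -10/21 ≈ -0.47619)
Q + t = -10/21 - 24133 = -506803/21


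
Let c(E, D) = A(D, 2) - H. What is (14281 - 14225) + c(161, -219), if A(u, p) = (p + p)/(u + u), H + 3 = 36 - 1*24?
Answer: 10291/219 ≈ 46.991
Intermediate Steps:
H = 9 (H = -3 + (36 - 1*24) = -3 + (36 - 24) = -3 + 12 = 9)
A(u, p) = p/u (A(u, p) = (2*p)/((2*u)) = (2*p)*(1/(2*u)) = p/u)
c(E, D) = -9 + 2/D (c(E, D) = 2/D - 1*9 = 2/D - 9 = -9 + 2/D)
(14281 - 14225) + c(161, -219) = (14281 - 14225) + (-9 + 2/(-219)) = 56 + (-9 + 2*(-1/219)) = 56 + (-9 - 2/219) = 56 - 1973/219 = 10291/219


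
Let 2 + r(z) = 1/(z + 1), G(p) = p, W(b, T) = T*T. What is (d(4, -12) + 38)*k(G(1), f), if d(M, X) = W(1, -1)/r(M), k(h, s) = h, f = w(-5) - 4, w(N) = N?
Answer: 337/9 ≈ 37.444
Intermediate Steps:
W(b, T) = T**2
f = -9 (f = -5 - 4 = -9)
r(z) = -2 + 1/(1 + z) (r(z) = -2 + 1/(z + 1) = -2 + 1/(1 + z))
d(M, X) = (1 + M)/(-1 - 2*M) (d(M, X) = (-1)**2/(((-1 - 2*M)/(1 + M))) = 1*((1 + M)/(-1 - 2*M)) = (1 + M)/(-1 - 2*M))
(d(4, -12) + 38)*k(G(1), f) = ((-1 - 1*4)/(1 + 2*4) + 38)*1 = ((-1 - 4)/(1 + 8) + 38)*1 = (-5/9 + 38)*1 = (337/9)*1 = 337/9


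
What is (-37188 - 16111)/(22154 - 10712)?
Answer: -53299/11442 ≈ -4.6582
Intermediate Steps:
(-37188 - 16111)/(22154 - 10712) = -53299/11442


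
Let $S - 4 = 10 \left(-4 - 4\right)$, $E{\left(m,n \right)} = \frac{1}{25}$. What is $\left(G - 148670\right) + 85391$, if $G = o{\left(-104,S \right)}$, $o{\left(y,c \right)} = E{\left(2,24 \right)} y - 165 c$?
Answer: $- \frac{1268579}{25} \approx -50743.0$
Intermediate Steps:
$E{\left(m,n \right)} = \frac{1}{25}$
$S = -76$ ($S = 4 + 10 \left(-4 - 4\right) = 4 + 10 \left(-8\right) = 4 - 80 = -76$)
$o{\left(y,c \right)} = - 165 c + \frac{y}{25}$ ($o{\left(y,c \right)} = \frac{y}{25} - 165 c = - 165 c + \frac{y}{25}$)
$G = \frac{313396}{25}$ ($G = \left(-165\right) \left(-76\right) + \frac{1}{25} \left(-104\right) = 12540 - \frac{104}{25} = \frac{313396}{25} \approx 12536.0$)
$\left(G - 148670\right) + 85391 = \left(\frac{313396}{25} - 148670\right) + 85391 = - \frac{3403354}{25} + 85391 = - \frac{1268579}{25}$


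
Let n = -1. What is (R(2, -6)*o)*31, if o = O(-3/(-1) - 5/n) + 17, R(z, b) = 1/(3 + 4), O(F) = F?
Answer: 775/7 ≈ 110.71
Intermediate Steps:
R(z, b) = 1/7
o = 25 (o = (-3/(-1) - 5/(-1)) + 17 = (-3*(-1) - 5*(-1)) + 17 = (3 + 5) + 17 = 8 + 17 = 25)
(R(2, -6)*o)*31 = ((1/7)*25)*31 = (25/7)*31 = 775/7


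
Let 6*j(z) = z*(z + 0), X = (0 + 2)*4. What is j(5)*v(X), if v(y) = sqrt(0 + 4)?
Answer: 25/3 ≈ 8.3333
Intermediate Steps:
X = 8 (X = 2*4 = 8)
j(z) = z**2/6 (j(z) = (z*(z + 0))/6 = (z*z)/6 = z**2/6)
v(y) = 2 (v(y) = sqrt(4) = 2)
j(5)*v(X) = ((1/6)*5**2)*2 = ((1/6)*25)*2 = (25/6)*2 = 25/3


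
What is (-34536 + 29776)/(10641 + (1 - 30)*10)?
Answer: -4760/10351 ≈ -0.45986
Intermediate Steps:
(-34536 + 29776)/(10641 + (1 - 30)*10) = -4760/(10641 - 29*10) = -4760/(10641 - 290) = -4760/10351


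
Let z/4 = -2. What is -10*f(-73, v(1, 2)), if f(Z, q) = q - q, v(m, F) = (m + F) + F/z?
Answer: 0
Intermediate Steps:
z = -8 (z = 4*(-2) = -8)
v(m, F) = m + 7*F/8 (v(m, F) = (m + F) + F/(-8) = (F + m) + F*(-⅛) = (F + m) - F/8 = m + 7*F/8)
f(Z, q) = 0
-10*f(-73, v(1, 2)) = -10*0 = 0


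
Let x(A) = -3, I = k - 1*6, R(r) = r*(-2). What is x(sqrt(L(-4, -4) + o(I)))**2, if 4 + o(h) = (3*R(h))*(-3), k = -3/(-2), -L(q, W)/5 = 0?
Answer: 9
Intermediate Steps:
L(q, W) = 0 (L(q, W) = -5*0 = 0)
R(r) = -2*r
k = 3/2 (k = -3*(-1/2) = 3/2 ≈ 1.5000)
I = -9/2 (I = 3/2 - 1*6 = 3/2 - 6 = -9/2 ≈ -4.5000)
o(h) = -4 + 18*h (o(h) = -4 + (3*(-2*h))*(-3) = -4 - 6*h*(-3) = -4 + 18*h)
x(sqrt(L(-4, -4) + o(I)))**2 = (-3)**2 = 9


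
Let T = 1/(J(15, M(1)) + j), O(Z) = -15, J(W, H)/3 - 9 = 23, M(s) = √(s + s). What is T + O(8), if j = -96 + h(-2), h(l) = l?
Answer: -31/2 ≈ -15.500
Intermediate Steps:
M(s) = √2*√s (M(s) = √(2*s) = √2*√s)
J(W, H) = 96 (J(W, H) = 27 + 3*23 = 27 + 69 = 96)
j = -98 (j = -96 - 2 = -98)
T = -½ (T = 1/(96 - 98) = 1/(-2) = -½ ≈ -0.50000)
T + O(8) = -½ - 15 = -31/2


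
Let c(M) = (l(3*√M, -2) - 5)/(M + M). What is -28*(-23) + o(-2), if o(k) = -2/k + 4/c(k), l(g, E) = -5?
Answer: 3233/5 ≈ 646.60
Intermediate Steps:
c(M) = -5/M (c(M) = (-5 - 5)/(M + M) = -10*1/(2*M) = -5/M)
o(k) = -2/k - 4*k/5 (o(k) = -2/k + 4/((-5/k)) = -2/k + 4*(-k/5) = -2/k - 4*k/5)
-28*(-23) + o(-2) = -28*(-23) + (-2/(-2) - ⅘*(-2)) = 644 + (-2*(-½) + 8/5) = 644 + (1 + 8/5) = 644 + 13/5 = 3233/5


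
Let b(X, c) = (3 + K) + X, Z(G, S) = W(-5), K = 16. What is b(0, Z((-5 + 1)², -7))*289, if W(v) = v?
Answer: 5491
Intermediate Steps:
Z(G, S) = -5
b(X, c) = 19 + X (b(X, c) = (3 + 16) + X = 19 + X)
b(0, Z((-5 + 1)², -7))*289 = (19 + 0)*289 = 19*289 = 5491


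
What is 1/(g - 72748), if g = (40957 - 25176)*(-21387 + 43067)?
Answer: 1/342059332 ≈ 2.9235e-9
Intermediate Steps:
g = 342132080 (g = 15781*21680 = 342132080)
1/(g - 72748) = 1/(342132080 - 72748) = 1/342059332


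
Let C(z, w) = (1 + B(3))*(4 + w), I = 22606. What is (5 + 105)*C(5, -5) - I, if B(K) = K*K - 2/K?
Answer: -70898/3 ≈ -23633.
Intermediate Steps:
B(K) = K**2 - 2/K
C(z, w) = 112/3 + 28*w/3 (C(z, w) = (1 + (-2 + 3**3)/3)*(4 + w) = (1 + (-2 + 27)/3)*(4 + w) = (1 + (1/3)*25)*(4 + w) = (1 + 25/3)*(4 + w) = 28*(4 + w)/3 = 112/3 + 28*w/3)
(5 + 105)*C(5, -5) - I = (5 + 105)*(112/3 + (28/3)*(-5)) - 1*22606 = 110*(112/3 - 140/3) - 22606 = 110*(-28/3) - 22606 = -3080/3 - 22606 = -70898/3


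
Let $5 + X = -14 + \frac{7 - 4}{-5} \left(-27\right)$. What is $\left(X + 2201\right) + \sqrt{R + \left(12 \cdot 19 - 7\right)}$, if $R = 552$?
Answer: $\frac{10991}{5} + \sqrt{773} \approx 2226.0$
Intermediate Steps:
$X = - \frac{14}{5}$ ($X = -5 - \left(14 - \frac{7 - 4}{-5} \left(-27\right)\right) = -5 - \left(14 - \left(7 - 4\right) \left(- \frac{1}{5}\right) \left(-27\right)\right) = -5 - \left(14 - 3 \left(- \frac{1}{5}\right) \left(-27\right)\right) = -5 - - \frac{11}{5} = -5 + \left(-14 + \frac{81}{5}\right) = -5 + \frac{11}{5} = - \frac{14}{5} \approx -2.8$)
$\left(X + 2201\right) + \sqrt{R + \left(12 \cdot 19 - 7\right)} = \left(- \frac{14}{5} + 2201\right) + \sqrt{552 + \left(12 \cdot 19 - 7\right)} = \frac{10991}{5} + \sqrt{552 + \left(228 - 7\right)} = \frac{10991}{5} + \sqrt{552 + 221} = \frac{10991}{5} + \sqrt{773}$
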